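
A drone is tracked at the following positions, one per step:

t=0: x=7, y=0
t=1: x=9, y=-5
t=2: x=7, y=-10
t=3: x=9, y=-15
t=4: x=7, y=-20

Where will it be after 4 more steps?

X: cycles through 7, 9 every 2 steps. Step 8 lands at position 0 of the cycle → 7.
Y: linear, -5 per step → -40 at step 8.

x=7, y=-40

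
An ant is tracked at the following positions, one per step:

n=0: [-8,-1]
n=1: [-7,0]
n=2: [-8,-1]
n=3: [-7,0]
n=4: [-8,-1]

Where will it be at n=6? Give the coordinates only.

[-8,-1]

Consecutive displacements [+1,+1], [-1,-1], [+1,+1], [-1,-1] scale by a factor of -1 each step.
step 5: [-8,-1] + [+1,+1] → [-7,0]
step 6: [-7,0] + [-1,-1] → [-8,-1]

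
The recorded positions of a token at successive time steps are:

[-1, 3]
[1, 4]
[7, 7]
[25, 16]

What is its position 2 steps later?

[241, 124]

The jumps are [+2, +1], [+6, +3], [+18, +9] — a geometric progression with ratio 3.
step 4: [25, 16] + [+54, +27] → [79, 43]
step 5: [79, 43] + [+162, +81] → [241, 124]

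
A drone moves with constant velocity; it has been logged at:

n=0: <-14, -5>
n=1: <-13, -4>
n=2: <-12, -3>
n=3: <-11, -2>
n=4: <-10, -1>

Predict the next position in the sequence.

The position changes by <+1, +1> every step.
step 5: <-10, -1> + <+1, +1> → <-9, 0>

<-9, 0>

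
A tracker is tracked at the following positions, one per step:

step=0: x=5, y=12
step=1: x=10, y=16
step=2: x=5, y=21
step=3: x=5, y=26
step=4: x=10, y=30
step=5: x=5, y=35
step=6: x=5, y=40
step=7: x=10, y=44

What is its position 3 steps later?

x=10, y=58

Step-to-step displacements: (+5,+4), (-5,+5), (+0,+5), (+5,+4), (-5,+5), (+0,+5), (+5,+4) — a repeating cycle of length 3.
step 8: apply (-5,+5) → x=5, y=49
step 9: apply (+0,+5) → x=5, y=54
step 10: apply (+5,+4) → x=10, y=58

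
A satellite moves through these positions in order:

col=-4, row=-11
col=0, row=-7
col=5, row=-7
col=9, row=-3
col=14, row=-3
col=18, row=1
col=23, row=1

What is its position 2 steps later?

The moves between consecutive positions are (+4,+4), (+5,+0), (+4,+4), (+5,+0), (+4,+4), (+5,+0); they repeat the 2-cycle [(+4,+4), (+5,+0)].
step 7: apply (+4,+4) → col=27, row=5
step 8: apply (+5,+0) → col=32, row=5

col=32, row=5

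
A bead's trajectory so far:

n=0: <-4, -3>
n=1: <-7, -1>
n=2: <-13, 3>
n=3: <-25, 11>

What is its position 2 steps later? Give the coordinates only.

<-97, 59>

The jumps are <-3, +2>, <-6, +4>, <-12, +8> — a geometric progression with ratio 2.
step 4: <-25, 11> + <-24, +16> → <-49, 27>
step 5: <-49, 27> + <-48, +32> → <-97, 59>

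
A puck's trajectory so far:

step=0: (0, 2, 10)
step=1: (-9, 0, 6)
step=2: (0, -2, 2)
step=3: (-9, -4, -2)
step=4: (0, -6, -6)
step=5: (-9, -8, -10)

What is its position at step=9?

(-9, -16, -26)

First: cycles through 0, -9 every 2 steps. Step 9 lands at position 1 of the cycle → -9.
Second: linear, -2 per step → -16 at step 9.
Third: linear, -4 per step → -26 at step 9.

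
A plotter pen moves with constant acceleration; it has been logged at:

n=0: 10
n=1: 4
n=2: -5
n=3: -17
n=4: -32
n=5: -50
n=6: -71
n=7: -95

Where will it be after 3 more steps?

Taking differences between consecutive positions: -6, -9, -12, -15, -18, -21, -24. These grow by -3 each step.
step 8: -95 − 27 → -122
step 9: -122 − 30 → -152
step 10: -152 − 33 → -185

-185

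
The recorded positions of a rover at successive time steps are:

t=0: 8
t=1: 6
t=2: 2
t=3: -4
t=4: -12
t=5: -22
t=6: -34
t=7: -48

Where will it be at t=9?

Taking differences between consecutive positions: -2, -4, -6, -8, -10, -12, -14. These grow by -2 each step.
step 8: -48 − 16 → -64
step 9: -64 − 18 → -82

-82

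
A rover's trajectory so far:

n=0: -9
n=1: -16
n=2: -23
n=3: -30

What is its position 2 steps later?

The position changes by -7 every step.
step 4: -30 − 7 → -37
step 5: -37 − 7 → -44

-44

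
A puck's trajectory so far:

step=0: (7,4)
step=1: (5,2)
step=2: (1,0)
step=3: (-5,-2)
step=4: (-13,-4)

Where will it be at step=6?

First differences are (-2,-2), (-4,-2), (-6,-2), (-8,-2); their common second difference is (-2,+0) (constant acceleration).
step 5: (-13,-4) + (-10,-2) → (-23,-6)
step 6: (-23,-6) + (-12,-2) → (-35,-8)

(-35,-8)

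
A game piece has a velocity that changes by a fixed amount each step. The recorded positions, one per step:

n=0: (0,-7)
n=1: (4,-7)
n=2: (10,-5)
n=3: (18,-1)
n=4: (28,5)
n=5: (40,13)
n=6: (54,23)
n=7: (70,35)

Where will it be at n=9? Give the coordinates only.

(108,65)

Taking differences between consecutive positions: (+4,+0), (+6,+2), (+8,+4), (+10,+6), (+12,+8), (+14,+10), (+16,+12). These grow by (+2,+2) each step.
step 8: (70,35) + (+18,+14) → (88,49)
step 9: (88,49) + (+20,+16) → (108,65)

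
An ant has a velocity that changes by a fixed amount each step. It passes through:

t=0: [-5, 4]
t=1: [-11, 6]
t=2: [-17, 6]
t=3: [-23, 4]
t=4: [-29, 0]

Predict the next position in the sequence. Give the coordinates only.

[-35, -6]

First differences are [-6, +2], [-6, +0], [-6, -2], [-6, -4]; their common second difference is [+0, -2] (constant acceleration).
step 5: [-29, 0] + [-6, -6] → [-35, -6]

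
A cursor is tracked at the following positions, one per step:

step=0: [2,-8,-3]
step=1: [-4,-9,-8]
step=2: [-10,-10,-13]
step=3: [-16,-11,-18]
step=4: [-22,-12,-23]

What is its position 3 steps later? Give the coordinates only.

[-40,-15,-38]

The position changes by [-6,-1,-5] every step.
step 5: [-22,-12,-23] + [-6,-1,-5] → [-28,-13,-28]
step 6: [-28,-13,-28] + [-6,-1,-5] → [-34,-14,-33]
step 7: [-34,-14,-33] + [-6,-1,-5] → [-40,-15,-38]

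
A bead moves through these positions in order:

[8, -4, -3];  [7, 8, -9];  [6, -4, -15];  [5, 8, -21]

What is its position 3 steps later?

The first coordinate changes by -1 each step, so at step 6 it is 8 + 6·(-1) = 2.
The second coordinate repeats the cycle [-4, 8] with period 2; step 6 mod 2 = 0, giving -4.
The third coordinate changes by -6 each step, so at step 6 it is -3 + 6·(-6) = -39.

[2, -4, -39]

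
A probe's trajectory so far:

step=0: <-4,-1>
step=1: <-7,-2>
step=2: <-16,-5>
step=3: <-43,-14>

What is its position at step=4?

Step-to-step displacements: <-3,-1>, <-9,-3>, <-27,-9>; each is 3× the previous.
step 4: <-43,-14> + <-81,-27> → <-124,-41>

<-124,-41>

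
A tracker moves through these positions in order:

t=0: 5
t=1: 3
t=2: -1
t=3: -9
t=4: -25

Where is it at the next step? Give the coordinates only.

Step-to-step displacements: -2, -4, -8, -16; each is 2× the previous.
step 5: -25 − 32 → -57

-57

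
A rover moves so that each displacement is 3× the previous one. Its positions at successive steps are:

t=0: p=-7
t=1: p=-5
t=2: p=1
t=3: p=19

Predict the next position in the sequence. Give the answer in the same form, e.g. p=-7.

Step-to-step displacements: +2, +6, +18; each is 3× the previous.
step 4: 19 + 54 → p=73

p=73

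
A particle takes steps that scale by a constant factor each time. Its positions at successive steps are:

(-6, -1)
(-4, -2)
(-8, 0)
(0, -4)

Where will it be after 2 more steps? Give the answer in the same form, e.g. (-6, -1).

Step-to-step displacements: (+2, -1), (-4, +2), (+8, -4); each is -2× the previous.
step 4: (0, -4) + (-16, +8) → (-16, 4)
step 5: (-16, 4) + (+32, -16) → (16, -12)

(16, -12)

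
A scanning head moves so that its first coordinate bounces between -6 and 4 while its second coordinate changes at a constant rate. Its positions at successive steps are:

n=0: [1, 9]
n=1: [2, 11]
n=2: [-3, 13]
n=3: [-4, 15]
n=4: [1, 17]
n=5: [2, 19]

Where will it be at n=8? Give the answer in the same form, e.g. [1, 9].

The first coordinate reflects between -6 and 4, moving 5 per step.
  step 6: 2 → -3
  step 7: -3 → -4
  step 8: -4 → 1
The second coordinate changes by +2 each step: at step 8 it is 25.

[1, 25]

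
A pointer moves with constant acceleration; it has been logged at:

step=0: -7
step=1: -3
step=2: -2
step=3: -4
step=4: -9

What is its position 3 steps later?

First differences are +4, +1, -2, -5; their common second difference is -3 (constant acceleration).
step 5: -9 − 8 → -17
step 6: -17 − 11 → -28
step 7: -28 − 14 → -42

-42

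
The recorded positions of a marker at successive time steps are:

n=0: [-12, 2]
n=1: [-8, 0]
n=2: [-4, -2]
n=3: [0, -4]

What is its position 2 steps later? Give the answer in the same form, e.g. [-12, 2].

Constant displacement of [+4, -2] per step.
step 4: [0, -4] + [+4, -2] → [4, -6]
step 5: [4, -6] + [+4, -2] → [8, -8]

[8, -8]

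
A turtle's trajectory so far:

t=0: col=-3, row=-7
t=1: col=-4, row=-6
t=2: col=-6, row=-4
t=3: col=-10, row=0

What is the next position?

Consecutive displacements (-1,+1), (-2,+2), (-4,+4) scale by a factor of 2 each step.
step 4: col=-10, row=0 + (-8,+8) → col=-18, row=8

col=-18, row=8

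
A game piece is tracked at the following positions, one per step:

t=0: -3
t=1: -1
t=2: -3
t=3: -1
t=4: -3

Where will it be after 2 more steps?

Consecutive displacements +2, -2, +2, -2 scale by a factor of -1 each step.
step 5: -3 + 2 → -1
step 6: -1 − 2 → -3

-3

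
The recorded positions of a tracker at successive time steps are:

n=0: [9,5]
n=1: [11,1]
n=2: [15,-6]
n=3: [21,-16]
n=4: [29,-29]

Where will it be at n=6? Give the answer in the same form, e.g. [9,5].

[51,-64]

Successive displacements: [+2,-4], [+4,-7], [+6,-10], [+8,-13] — each changes by [+2,-3].
step 5: [29,-29] + [+10,-16] → [39,-45]
step 6: [39,-45] + [+12,-19] → [51,-64]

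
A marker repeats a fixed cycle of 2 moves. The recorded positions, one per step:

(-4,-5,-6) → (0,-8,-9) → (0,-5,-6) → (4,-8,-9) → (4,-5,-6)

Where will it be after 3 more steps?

(12,-8,-9)

Differencing gives (+4,-3,-3), (+0,+3,+3), (+4,-3,-3), (+0,+3,+3). This is the pattern (+4,-3,-3), (+0,+3,+3) repeated.
step 5: apply (+4,-3,-3) → (8,-8,-9)
step 6: apply (+0,+3,+3) → (8,-5,-6)
step 7: apply (+4,-3,-3) → (12,-8,-9)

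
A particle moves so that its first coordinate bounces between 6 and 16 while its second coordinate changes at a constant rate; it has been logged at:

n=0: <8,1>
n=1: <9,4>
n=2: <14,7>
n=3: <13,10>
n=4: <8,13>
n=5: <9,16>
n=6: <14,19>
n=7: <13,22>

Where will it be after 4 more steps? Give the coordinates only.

<13,34>

The first coordinate travels 5 per step and bounces off the walls at 6 and 16.
  step 8: 13 → 8
  step 9: 8 → 9
  step 10: 9 → 14
  step 11: 14 → 13
The second coordinate changes by +3 each step: at step 11 it is 34.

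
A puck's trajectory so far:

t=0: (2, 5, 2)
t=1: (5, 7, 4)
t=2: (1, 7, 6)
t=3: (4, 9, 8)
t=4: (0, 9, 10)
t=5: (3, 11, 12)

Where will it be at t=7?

The moves between consecutive positions are (+3, +2, +2), (-4, +0, +2), (+3, +2, +2), (-4, +0, +2), (+3, +2, +2); they repeat the 2-cycle [(+3, +2, +2), (-4, +0, +2)].
step 6: apply (-4, +0, +2) → (-1, 11, 14)
step 7: apply (+3, +2, +2) → (2, 13, 16)

(2, 13, 16)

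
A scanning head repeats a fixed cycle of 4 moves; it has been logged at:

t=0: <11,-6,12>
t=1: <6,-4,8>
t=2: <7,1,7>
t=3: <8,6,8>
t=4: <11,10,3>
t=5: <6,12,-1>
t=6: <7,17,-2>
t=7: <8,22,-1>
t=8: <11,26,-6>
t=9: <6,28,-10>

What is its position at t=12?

Differencing gives <-5,+2,-4>, <+1,+5,-1>, <+1,+5,+1>, <+3,+4,-5>, <-5,+2,-4>, <+1,+5,-1>, <+1,+5,+1>, <+3,+4,-5>, <-5,+2,-4>. This is the pattern <-5,+2,-4>, <+1,+5,-1>, <+1,+5,+1>, <+3,+4,-5> repeated.
step 10: apply <+1,+5,-1> → <7,33,-11>
step 11: apply <+1,+5,+1> → <8,38,-10>
step 12: apply <+3,+4,-5> → <11,42,-15>

<11,42,-15>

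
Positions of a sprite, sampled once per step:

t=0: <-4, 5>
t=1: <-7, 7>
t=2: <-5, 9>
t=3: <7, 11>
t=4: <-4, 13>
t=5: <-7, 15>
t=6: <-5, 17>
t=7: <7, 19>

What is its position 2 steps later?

The first coordinate repeats the cycle [-4, -7, -5, 7] with period 4; step 9 mod 4 = 1, giving -7.
The second coordinate changes by +2 each step, so at step 9 it is 5 + 9·(2) = 23.

<-7, 23>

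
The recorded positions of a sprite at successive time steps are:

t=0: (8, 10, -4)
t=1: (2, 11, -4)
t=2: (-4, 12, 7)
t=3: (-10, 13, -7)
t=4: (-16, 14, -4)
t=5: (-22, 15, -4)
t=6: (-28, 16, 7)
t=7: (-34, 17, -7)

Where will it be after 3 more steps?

First: linear, -6 per step → -52 at step 10.
Second: linear, +1 per step → 20 at step 10.
Third: cycles through -4, -4, 7, -7 every 4 steps. Step 10 lands at position 2 of the cycle → 7.

(-52, 20, 7)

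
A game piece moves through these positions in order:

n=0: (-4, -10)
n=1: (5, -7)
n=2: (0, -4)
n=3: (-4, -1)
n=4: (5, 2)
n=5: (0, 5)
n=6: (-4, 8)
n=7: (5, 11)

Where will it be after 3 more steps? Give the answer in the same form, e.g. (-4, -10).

(5, 20)

The first coordinate repeats the cycle [-4, 5, 0] with period 3; step 10 mod 3 = 1, giving 5.
The second coordinate changes by +3 each step, so at step 10 it is -10 + 10·(3) = 20.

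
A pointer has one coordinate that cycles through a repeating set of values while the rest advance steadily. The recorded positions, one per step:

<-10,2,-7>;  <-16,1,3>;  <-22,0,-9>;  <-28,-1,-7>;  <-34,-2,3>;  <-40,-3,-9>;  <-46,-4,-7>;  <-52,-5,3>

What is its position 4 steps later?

First: linear, -6 per step → -76 at step 11.
Second: linear, -1 per step → -9 at step 11.
Third: cycles through -7, 3, -9 every 3 steps. Step 11 lands at position 2 of the cycle → -9.

<-76,-9,-9>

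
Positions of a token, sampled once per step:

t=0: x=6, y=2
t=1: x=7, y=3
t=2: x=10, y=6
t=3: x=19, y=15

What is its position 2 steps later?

The jumps are (+1,+1), (+3,+3), (+9,+9) — a geometric progression with ratio 3.
step 4: x=19, y=15 + (+27,+27) → x=46, y=42
step 5: x=46, y=42 + (+81,+81) → x=127, y=123

x=127, y=123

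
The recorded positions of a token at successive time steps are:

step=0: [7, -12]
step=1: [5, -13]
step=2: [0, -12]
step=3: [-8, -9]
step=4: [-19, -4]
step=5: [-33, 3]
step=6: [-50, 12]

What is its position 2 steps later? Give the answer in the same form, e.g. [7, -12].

First differences are [-2, -1], [-5, +1], [-8, +3], [-11, +5], [-14, +7], [-17, +9]; their common second difference is [-3, +2] (constant acceleration).
step 7: [-50, 12] + [-20, +11] → [-70, 23]
step 8: [-70, 23] + [-23, +13] → [-93, 36]

[-93, 36]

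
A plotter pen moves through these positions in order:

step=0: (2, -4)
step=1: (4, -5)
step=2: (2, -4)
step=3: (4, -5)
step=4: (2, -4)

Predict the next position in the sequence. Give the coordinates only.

(4, -5)

Step-to-step displacements: (+2, -1), (-2, +1), (+2, -1), (-2, +1); each is -1× the previous.
step 5: (2, -4) + (+2, -1) → (4, -5)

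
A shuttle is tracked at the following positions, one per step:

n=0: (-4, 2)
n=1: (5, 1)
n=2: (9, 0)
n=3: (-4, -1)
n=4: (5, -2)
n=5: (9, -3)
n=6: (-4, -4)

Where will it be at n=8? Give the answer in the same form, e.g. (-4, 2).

First: cycles through -4, 5, 9 every 3 steps. Step 8 lands at position 2 of the cycle → 9.
Second: linear, -1 per step → -6 at step 8.

(9, -6)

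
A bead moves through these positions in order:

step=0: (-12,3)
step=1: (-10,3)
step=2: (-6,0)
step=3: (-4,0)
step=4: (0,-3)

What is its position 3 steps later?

The moves between consecutive positions are (+2,+0), (+4,-3), (+2,+0), (+4,-3); they repeat the 2-cycle [(+2,+0), (+4,-3)].
step 5: apply (+2,+0) → (2,-3)
step 6: apply (+4,-3) → (6,-6)
step 7: apply (+2,+0) → (8,-6)

(8,-6)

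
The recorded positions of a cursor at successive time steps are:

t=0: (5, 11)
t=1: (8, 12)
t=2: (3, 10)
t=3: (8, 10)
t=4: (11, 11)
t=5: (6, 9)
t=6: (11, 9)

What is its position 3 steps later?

(14, 8)

Differencing gives (+3, +1), (-5, -2), (+5, +0), (+3, +1), (-5, -2), (+5, +0). This is the pattern (+3, +1), (-5, -2), (+5, +0) repeated.
step 7: apply (+3, +1) → (14, 10)
step 8: apply (-5, -2) → (9, 8)
step 9: apply (+5, +0) → (14, 8)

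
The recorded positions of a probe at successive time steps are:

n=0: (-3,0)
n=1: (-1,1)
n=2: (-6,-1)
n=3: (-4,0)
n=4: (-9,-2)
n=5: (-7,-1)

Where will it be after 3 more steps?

(-15,-4)

The moves between consecutive positions are (+2,+1), (-5,-2), (+2,+1), (-5,-2), (+2,+1); they repeat the 2-cycle [(+2,+1), (-5,-2)].
step 6: apply (-5,-2) → (-12,-3)
step 7: apply (+2,+1) → (-10,-2)
step 8: apply (-5,-2) → (-15,-4)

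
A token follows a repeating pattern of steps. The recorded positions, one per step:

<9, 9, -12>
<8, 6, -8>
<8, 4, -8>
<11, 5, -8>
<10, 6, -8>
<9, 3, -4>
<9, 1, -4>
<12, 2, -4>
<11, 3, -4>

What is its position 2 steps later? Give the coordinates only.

<10, -2, 0>

Differencing gives <-1, -3, +4>, <+0, -2, +0>, <+3, +1, +0>, <-1, +1, +0>, <-1, -3, +4>, <+0, -2, +0>, <+3, +1, +0>, <-1, +1, +0>. This is the pattern <-1, -3, +4>, <+0, -2, +0>, <+3, +1, +0>, <-1, +1, +0> repeated.
step 9: apply <-1, -3, +4> → <10, 0, 0>
step 10: apply <+0, -2, +0> → <10, -2, 0>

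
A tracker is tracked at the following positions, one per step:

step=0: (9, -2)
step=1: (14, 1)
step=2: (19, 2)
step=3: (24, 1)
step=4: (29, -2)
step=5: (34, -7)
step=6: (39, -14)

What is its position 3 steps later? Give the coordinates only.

(54, -47)

First differences are (+5, +3), (+5, +1), (+5, -1), (+5, -3), (+5, -5), (+5, -7); their common second difference is (+0, -2) (constant acceleration).
step 7: (39, -14) + (+5, -9) → (44, -23)
step 8: (44, -23) + (+5, -11) → (49, -34)
step 9: (49, -34) + (+5, -13) → (54, -47)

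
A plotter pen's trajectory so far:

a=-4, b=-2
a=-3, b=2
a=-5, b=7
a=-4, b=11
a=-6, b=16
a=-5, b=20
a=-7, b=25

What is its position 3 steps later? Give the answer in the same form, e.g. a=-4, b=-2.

Step-to-step displacements: (+1, +4), (-2, +5), (+1, +4), (-2, +5), (+1, +4), (-2, +5) — a repeating cycle of length 2.
step 7: apply (+1, +4) → a=-6, b=29
step 8: apply (-2, +5) → a=-8, b=34
step 9: apply (+1, +4) → a=-7, b=38

a=-7, b=38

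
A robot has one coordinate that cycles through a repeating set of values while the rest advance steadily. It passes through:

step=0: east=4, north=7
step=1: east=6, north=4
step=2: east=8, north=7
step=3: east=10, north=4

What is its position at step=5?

east=14, north=4

The east coordinate changes by +2 each step, so at step 5 it is 4 + 5·(2) = 14.
The north coordinate repeats the cycle [7, 4] with period 2; step 5 mod 2 = 1, giving 4.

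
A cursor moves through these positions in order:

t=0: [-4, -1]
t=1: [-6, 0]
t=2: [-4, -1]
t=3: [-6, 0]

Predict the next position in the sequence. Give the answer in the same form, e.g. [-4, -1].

Step-to-step displacements: [-2, +1], [+2, -1], [-2, +1]; each is -1× the previous.
step 4: [-6, 0] + [+2, -1] → [-4, -1]

[-4, -1]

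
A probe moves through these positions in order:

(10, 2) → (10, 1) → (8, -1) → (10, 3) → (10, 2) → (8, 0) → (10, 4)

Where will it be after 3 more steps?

(10, 5)

The moves between consecutive positions are (+0, -1), (-2, -2), (+2, +4), (+0, -1), (-2, -2), (+2, +4); they repeat the 3-cycle [(+0, -1), (-2, -2), (+2, +4)].
step 7: apply (+0, -1) → (10, 3)
step 8: apply (-2, -2) → (8, 1)
step 9: apply (+2, +4) → (10, 5)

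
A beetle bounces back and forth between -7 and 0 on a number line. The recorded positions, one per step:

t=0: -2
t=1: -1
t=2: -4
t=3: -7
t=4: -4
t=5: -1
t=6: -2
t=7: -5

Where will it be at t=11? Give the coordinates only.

-3

The value reflects between -7 and 0, moving 3 per step.
  step 8: -5 → -6
  step 9: -6 → -3
  step 10: -3 → 0
  step 11: 0 → -3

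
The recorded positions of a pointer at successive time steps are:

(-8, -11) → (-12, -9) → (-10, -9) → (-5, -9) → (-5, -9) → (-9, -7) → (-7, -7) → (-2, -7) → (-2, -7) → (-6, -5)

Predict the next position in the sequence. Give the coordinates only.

The moves between consecutive positions are (-4, +2), (+2, +0), (+5, +0), (+0, +0), (-4, +2), (+2, +0), (+5, +0), (+0, +0), (-4, +2); they repeat the 4-cycle [(-4, +2), (+2, +0), (+5, +0), (+0, +0)].
step 10: apply (+2, +0) → (-4, -5)

(-4, -5)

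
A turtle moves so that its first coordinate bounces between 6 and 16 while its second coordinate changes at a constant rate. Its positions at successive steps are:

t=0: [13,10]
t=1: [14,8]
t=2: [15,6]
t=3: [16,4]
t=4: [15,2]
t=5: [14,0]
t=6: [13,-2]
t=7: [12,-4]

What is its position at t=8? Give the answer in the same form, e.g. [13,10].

The first coordinate reflects between 6 and 16, moving 1 per step.
  step 8: 12 → 11
The second coordinate changes by -2 each step: at step 8 it is -6.

[11,-6]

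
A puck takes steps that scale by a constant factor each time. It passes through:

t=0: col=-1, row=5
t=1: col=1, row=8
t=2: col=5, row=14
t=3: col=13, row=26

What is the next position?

col=29, row=50

Consecutive displacements (+2,+3), (+4,+6), (+8,+12) scale by a factor of 2 each step.
step 4: col=13, row=26 + (+16,+24) → col=29, row=50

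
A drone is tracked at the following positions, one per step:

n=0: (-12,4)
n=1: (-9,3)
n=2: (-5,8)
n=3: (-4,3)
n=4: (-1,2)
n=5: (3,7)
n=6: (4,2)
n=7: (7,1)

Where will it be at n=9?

(12,1)

Step-to-step displacements: (+3,-1), (+4,+5), (+1,-5), (+3,-1), (+4,+5), (+1,-5), (+3,-1) — a repeating cycle of length 3.
step 8: apply (+4,+5) → (11,6)
step 9: apply (+1,-5) → (12,1)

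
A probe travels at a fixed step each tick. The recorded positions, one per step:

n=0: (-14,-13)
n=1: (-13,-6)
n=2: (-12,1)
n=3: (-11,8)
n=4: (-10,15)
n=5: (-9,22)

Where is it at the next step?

(-8,29)

The position changes by (+1,+7) every step.
step 6: (-9,22) + (+1,+7) → (-8,29)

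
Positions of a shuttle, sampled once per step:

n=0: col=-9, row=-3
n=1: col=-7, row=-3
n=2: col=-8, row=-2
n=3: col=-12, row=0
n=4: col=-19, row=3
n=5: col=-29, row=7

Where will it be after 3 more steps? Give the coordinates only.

Taking differences between consecutive positions: (+2,+0), (-1,+1), (-4,+2), (-7,+3), (-10,+4). These grow by (-3,+1) each step.
step 6: col=-29, row=7 + (-13,+5) → col=-42, row=12
step 7: col=-42, row=12 + (-16,+6) → col=-58, row=18
step 8: col=-58, row=18 + (-19,+7) → col=-77, row=25

col=-77, row=25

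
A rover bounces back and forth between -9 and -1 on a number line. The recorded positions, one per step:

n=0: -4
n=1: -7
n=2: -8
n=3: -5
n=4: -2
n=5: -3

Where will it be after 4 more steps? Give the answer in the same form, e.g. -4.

The value reflects between -9 and -1, moving 3 per step.
  step 6: -3 → -6
  step 7: -6 → -9
  step 8: -9 → -6
  step 9: -6 → -3

-3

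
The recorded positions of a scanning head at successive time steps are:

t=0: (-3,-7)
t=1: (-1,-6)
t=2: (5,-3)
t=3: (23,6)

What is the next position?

Consecutive displacements (+2,+1), (+6,+3), (+18,+9) scale by a factor of 3 each step.
step 4: (23,6) + (+54,+27) → (77,33)

(77,33)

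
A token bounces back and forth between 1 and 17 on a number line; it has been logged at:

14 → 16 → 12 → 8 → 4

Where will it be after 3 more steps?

10

The value travels 4 per step and bounces off the walls at 1 and 17.
  step 5: 4 → 2
  step 6: 2 → 6
  step 7: 6 → 10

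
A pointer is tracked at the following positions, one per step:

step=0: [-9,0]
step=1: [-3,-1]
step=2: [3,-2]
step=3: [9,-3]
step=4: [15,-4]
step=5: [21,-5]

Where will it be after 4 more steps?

Each step adds [+6,-1] to the position.
step 6: [21,-5] + [+6,-1] → [27,-6]
step 7: [27,-6] + [+6,-1] → [33,-7]
step 8: [33,-7] + [+6,-1] → [39,-8]
step 9: [39,-8] + [+6,-1] → [45,-9]

[45,-9]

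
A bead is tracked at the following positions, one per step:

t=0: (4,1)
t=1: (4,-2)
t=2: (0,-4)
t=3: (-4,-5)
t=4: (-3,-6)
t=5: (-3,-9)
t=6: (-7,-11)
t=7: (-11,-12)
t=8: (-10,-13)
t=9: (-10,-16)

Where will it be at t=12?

The moves between consecutive positions are (+0,-3), (-4,-2), (-4,-1), (+1,-1), (+0,-3), (-4,-2), (-4,-1), (+1,-1), (+0,-3); they repeat the 4-cycle [(+0,-3), (-4,-2), (-4,-1), (+1,-1)].
step 10: apply (-4,-2) → (-14,-18)
step 11: apply (-4,-1) → (-18,-19)
step 12: apply (+1,-1) → (-17,-20)

(-17,-20)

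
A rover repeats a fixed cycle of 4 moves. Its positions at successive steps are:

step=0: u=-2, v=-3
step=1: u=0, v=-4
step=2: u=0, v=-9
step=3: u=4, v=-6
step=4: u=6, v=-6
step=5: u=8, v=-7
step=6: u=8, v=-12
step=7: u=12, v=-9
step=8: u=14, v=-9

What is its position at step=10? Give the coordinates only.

u=16, v=-15

Differencing gives (+2,-1), (+0,-5), (+4,+3), (+2,+0), (+2,-1), (+0,-5), (+4,+3), (+2,+0). This is the pattern (+2,-1), (+0,-5), (+4,+3), (+2,+0) repeated.
step 9: apply (+2,-1) → u=16, v=-10
step 10: apply (+0,-5) → u=16, v=-15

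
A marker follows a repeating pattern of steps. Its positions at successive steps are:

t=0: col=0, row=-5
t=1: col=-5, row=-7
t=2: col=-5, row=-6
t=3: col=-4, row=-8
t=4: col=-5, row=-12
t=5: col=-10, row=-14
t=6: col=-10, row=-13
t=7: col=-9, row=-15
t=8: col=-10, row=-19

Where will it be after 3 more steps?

The moves between consecutive positions are (-5, -2), (+0, +1), (+1, -2), (-1, -4), (-5, -2), (+0, +1), (+1, -2), (-1, -4); they repeat the 4-cycle [(-5, -2), (+0, +1), (+1, -2), (-1, -4)].
step 9: apply (-5, -2) → col=-15, row=-21
step 10: apply (+0, +1) → col=-15, row=-20
step 11: apply (+1, -2) → col=-14, row=-22

col=-14, row=-22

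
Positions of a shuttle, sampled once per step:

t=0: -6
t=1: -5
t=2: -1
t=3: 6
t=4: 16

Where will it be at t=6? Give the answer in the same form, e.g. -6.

Taking differences between consecutive positions: +1, +4, +7, +10. These grow by +3 each step.
step 5: 16 + 13 → 29
step 6: 29 + 16 → 45

45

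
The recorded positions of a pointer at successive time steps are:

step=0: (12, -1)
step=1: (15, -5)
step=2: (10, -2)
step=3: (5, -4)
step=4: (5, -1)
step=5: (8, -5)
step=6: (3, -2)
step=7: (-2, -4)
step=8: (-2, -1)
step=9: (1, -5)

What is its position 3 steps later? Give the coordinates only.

(-9, -1)

The moves between consecutive positions are (+3, -4), (-5, +3), (-5, -2), (+0, +3), (+3, -4), (-5, +3), (-5, -2), (+0, +3), (+3, -4); they repeat the 4-cycle [(+3, -4), (-5, +3), (-5, -2), (+0, +3)].
step 10: apply (-5, +3) → (-4, -2)
step 11: apply (-5, -2) → (-9, -4)
step 12: apply (+0, +3) → (-9, -1)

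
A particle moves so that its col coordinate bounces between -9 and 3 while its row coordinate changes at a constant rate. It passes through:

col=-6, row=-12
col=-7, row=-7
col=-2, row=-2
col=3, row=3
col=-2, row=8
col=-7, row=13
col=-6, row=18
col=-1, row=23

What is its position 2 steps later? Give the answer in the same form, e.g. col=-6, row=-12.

The col coordinate travels 5 per step and bounces off the walls at -9 and 3.
  step 8: -1 → 2
  step 9: 2 → -3
The row coordinate changes by +5 each step: at step 9 it is 33.

col=-3, row=33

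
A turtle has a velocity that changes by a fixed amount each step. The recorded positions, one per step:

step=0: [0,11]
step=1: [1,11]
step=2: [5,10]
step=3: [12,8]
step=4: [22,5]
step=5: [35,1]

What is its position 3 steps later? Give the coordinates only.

[92,-17]

Successive displacements: [+1,+0], [+4,-1], [+7,-2], [+10,-3], [+13,-4] — each changes by [+3,-1].
step 6: [35,1] + [+16,-5] → [51,-4]
step 7: [51,-4] + [+19,-6] → [70,-10]
step 8: [70,-10] + [+22,-7] → [92,-17]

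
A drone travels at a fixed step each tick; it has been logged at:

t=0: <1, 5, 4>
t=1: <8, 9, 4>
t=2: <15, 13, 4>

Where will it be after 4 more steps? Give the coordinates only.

<43, 29, 4>

Constant displacement of <+7, +4, +0> per step.
step 3: <15, 13, 4> + <+7, +4, +0> → <22, 17, 4>
step 4: <22, 17, 4> + <+7, +4, +0> → <29, 21, 4>
step 5: <29, 21, 4> + <+7, +4, +0> → <36, 25, 4>
step 6: <36, 25, 4> + <+7, +4, +0> → <43, 29, 4>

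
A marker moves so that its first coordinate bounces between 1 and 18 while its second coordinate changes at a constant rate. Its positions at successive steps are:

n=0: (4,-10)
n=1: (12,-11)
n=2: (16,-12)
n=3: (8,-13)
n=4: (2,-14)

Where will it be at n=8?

The first coordinate reflects between 1 and 18, moving 8 per step.
  step 5: 2 → 10
  step 6: 10 → 18
  step 7: 18 → 10
  step 8: 10 → 2
The second coordinate changes by -1 each step: at step 8 it is -18.

(2,-18)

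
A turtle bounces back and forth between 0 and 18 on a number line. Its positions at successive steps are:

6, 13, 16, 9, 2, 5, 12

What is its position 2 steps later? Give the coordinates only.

The value travels 7 per step and bounces off the walls at 0 and 18.
  step 7: 12 → 17
  step 8: 17 → 10

10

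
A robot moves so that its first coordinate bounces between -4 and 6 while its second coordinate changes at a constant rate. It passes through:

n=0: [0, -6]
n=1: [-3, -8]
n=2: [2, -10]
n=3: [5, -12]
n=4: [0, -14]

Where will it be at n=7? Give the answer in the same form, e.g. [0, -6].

[5, -20]

The first coordinate travels 5 per step and bounces off the walls at -4 and 6.
  step 5: 0 → -3
  step 6: -3 → 2
  step 7: 2 → 5
The second coordinate changes by -2 each step: at step 7 it is -20.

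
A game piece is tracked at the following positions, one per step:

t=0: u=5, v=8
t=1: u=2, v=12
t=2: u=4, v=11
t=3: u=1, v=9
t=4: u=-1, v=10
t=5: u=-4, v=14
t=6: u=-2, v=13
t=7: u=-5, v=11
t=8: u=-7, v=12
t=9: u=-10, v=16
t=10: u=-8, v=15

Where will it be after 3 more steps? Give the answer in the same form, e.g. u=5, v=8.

u=-16, v=18

Differencing gives (-3, +4), (+2, -1), (-3, -2), (-2, +1), (-3, +4), (+2, -1), (-3, -2), (-2, +1), (-3, +4), (+2, -1). This is the pattern (-3, +4), (+2, -1), (-3, -2), (-2, +1) repeated.
step 11: apply (-3, -2) → u=-11, v=13
step 12: apply (-2, +1) → u=-13, v=14
step 13: apply (-3, +4) → u=-16, v=18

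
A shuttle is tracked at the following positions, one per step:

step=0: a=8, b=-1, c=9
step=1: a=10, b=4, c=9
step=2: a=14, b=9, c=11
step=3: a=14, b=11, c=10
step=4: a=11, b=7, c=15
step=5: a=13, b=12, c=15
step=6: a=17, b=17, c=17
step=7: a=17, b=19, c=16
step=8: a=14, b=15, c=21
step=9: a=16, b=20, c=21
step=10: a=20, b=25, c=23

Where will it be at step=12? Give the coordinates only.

a=17, b=23, c=27

Step-to-step displacements: (+2,+5,+0), (+4,+5,+2), (+0,+2,-1), (-3,-4,+5), (+2,+5,+0), (+4,+5,+2), (+0,+2,-1), (-3,-4,+5), (+2,+5,+0), (+4,+5,+2) — a repeating cycle of length 4.
step 11: apply (+0,+2,-1) → a=20, b=27, c=22
step 12: apply (-3,-4,+5) → a=17, b=23, c=27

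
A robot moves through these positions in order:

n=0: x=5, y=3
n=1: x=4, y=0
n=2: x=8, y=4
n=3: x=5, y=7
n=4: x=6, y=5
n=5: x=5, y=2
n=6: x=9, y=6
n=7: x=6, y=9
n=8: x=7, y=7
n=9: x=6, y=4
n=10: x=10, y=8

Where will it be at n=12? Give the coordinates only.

x=8, y=9

The moves between consecutive positions are (-1,-3), (+4,+4), (-3,+3), (+1,-2), (-1,-3), (+4,+4), (-3,+3), (+1,-2), (-1,-3), (+4,+4); they repeat the 4-cycle [(-1,-3), (+4,+4), (-3,+3), (+1,-2)].
step 11: apply (-3,+3) → x=7, y=11
step 12: apply (+1,-2) → x=8, y=9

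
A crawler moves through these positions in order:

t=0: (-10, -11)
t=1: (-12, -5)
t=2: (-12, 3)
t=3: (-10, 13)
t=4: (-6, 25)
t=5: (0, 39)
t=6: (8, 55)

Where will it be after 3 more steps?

Taking differences between consecutive positions: (-2, +6), (+0, +8), (+2, +10), (+4, +12), (+6, +14), (+8, +16). These grow by (+2, +2) each step.
step 7: (8, 55) + (+10, +18) → (18, 73)
step 8: (18, 73) + (+12, +20) → (30, 93)
step 9: (30, 93) + (+14, +22) → (44, 115)

(44, 115)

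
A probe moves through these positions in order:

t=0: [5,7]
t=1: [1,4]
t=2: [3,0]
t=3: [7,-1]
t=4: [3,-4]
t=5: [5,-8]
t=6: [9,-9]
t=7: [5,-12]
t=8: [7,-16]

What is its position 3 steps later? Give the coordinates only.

Step-to-step displacements: [-4,-3], [+2,-4], [+4,-1], [-4,-3], [+2,-4], [+4,-1], [-4,-3], [+2,-4] — a repeating cycle of length 3.
step 9: apply [+4,-1] → [11,-17]
step 10: apply [-4,-3] → [7,-20]
step 11: apply [+2,-4] → [9,-24]

[9,-24]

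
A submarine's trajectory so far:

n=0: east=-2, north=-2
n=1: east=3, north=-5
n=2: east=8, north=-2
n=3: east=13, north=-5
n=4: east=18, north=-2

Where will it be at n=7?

Step-to-step displacements: (+5,-3), (+5,+3), (+5,-3), (+5,+3) — a repeating cycle of length 2.
step 5: apply (+5,-3) → east=23, north=-5
step 6: apply (+5,+3) → east=28, north=-2
step 7: apply (+5,-3) → east=33, north=-5

east=33, north=-5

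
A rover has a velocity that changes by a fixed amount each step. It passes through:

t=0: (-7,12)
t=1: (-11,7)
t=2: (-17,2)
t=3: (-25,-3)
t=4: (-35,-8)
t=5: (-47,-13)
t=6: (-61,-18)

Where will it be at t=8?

Taking differences between consecutive positions: (-4,-5), (-6,-5), (-8,-5), (-10,-5), (-12,-5), (-14,-5). These grow by (-2,+0) each step.
step 7: (-61,-18) + (-16,-5) → (-77,-23)
step 8: (-77,-23) + (-18,-5) → (-95,-28)

(-95,-28)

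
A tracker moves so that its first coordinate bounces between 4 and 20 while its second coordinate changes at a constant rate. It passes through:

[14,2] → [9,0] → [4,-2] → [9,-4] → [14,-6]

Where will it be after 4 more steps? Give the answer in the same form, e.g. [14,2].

The first coordinate reflects between 4 and 20, moving 5 per step.
  step 5: 14 → 19
  step 6: 19 → 16
  step 7: 16 → 11
  step 8: 11 → 6
The second coordinate changes by -2 each step: at step 8 it is -14.

[6,-14]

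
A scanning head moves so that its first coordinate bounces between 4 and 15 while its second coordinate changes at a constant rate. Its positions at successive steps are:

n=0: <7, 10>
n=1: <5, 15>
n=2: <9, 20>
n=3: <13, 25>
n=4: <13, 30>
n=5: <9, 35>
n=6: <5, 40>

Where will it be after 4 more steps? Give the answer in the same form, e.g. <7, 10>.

The first coordinate travels 4 per step and bounces off the walls at 4 and 15.
  step 7: 5 → 7
  step 8: 7 → 11
  step 9: 11 → 15
  step 10: 15 → 11
The second coordinate changes by +5 each step: at step 10 it is 60.

<11, 60>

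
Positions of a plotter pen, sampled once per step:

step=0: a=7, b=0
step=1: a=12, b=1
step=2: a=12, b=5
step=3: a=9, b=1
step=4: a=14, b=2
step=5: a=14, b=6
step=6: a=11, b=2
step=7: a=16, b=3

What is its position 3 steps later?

Step-to-step displacements: (+5, +1), (+0, +4), (-3, -4), (+5, +1), (+0, +4), (-3, -4), (+5, +1) — a repeating cycle of length 3.
step 8: apply (+0, +4) → a=16, b=7
step 9: apply (-3, -4) → a=13, b=3
step 10: apply (+5, +1) → a=18, b=4

a=18, b=4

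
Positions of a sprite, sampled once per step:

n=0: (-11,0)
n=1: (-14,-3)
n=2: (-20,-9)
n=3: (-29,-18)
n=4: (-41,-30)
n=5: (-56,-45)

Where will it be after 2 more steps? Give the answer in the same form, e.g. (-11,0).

(-95,-84)

Successive displacements: (-3,-3), (-6,-6), (-9,-9), (-12,-12), (-15,-15) — each changes by (-3,-3).
step 6: (-56,-45) + (-18,-18) → (-74,-63)
step 7: (-74,-63) + (-21,-21) → (-95,-84)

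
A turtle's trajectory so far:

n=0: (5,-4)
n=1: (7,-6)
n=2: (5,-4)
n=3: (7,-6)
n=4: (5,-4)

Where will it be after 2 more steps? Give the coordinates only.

The jumps are (+2,-2), (-2,+2), (+2,-2), (-2,+2) — a geometric progression with ratio -1.
step 5: (5,-4) + (+2,-2) → (7,-6)
step 6: (7,-6) + (-2,+2) → (5,-4)

(5,-4)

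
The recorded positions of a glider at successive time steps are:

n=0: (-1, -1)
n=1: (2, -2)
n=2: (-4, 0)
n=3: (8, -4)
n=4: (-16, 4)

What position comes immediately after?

The jumps are (+3, -1), (-6, +2), (+12, -4), (-24, +8) — a geometric progression with ratio -2.
step 5: (-16, 4) + (+48, -16) → (32, -12)

(32, -12)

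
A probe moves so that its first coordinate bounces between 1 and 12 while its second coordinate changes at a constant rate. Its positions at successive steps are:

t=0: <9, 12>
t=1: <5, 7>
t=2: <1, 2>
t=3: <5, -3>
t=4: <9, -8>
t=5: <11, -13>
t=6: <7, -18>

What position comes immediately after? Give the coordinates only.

The first coordinate reflects between 1 and 12, moving 4 per step.
  step 7: 7 → 3
The second coordinate changes by -5 each step: at step 7 it is -23.

<3, -23>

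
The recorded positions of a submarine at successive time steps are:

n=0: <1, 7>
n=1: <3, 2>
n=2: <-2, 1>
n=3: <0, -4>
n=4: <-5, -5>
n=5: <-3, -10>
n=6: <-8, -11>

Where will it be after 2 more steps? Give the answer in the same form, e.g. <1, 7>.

<-11, -17>

Step-to-step displacements: <+2, -5>, <-5, -1>, <+2, -5>, <-5, -1>, <+2, -5>, <-5, -1> — a repeating cycle of length 2.
step 7: apply <+2, -5> → <-6, -16>
step 8: apply <-5, -1> → <-11, -17>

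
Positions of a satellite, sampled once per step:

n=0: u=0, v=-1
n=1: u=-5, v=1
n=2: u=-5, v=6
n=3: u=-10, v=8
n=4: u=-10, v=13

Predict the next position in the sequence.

u=-15, v=15

Differencing gives (-5, +2), (+0, +5), (-5, +2), (+0, +5). This is the pattern (-5, +2), (+0, +5) repeated.
step 5: apply (-5, +2) → u=-15, v=15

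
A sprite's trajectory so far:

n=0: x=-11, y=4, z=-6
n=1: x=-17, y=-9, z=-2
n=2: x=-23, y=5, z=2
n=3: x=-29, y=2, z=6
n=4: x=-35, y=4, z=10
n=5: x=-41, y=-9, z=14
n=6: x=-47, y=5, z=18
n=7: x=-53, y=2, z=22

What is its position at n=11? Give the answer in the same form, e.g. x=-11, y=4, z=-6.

x=-77, y=2, z=38

X: linear, -6 per step → -77 at step 11.
Y: cycles through 4, -9, 5, 2 every 4 steps. Step 11 lands at position 3 of the cycle → 2.
Z: linear, +4 per step → 38 at step 11.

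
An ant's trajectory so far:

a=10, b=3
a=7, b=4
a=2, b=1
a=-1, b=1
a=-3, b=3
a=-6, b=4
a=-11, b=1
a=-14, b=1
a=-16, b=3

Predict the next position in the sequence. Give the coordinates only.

Step-to-step displacements: (-3,+1), (-5,-3), (-3,+0), (-2,+2), (-3,+1), (-5,-3), (-3,+0), (-2,+2) — a repeating cycle of length 4.
step 9: apply (-3,+1) → a=-19, b=4

a=-19, b=4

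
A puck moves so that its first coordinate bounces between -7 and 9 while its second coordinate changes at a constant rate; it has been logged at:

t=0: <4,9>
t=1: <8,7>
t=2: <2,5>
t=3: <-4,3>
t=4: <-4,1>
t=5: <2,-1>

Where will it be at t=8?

The first coordinate travels 6 per step and bounces off the walls at -7 and 9.
  step 6: 2 → 8
  step 7: 8 → 4
  step 8: 4 → -2
The second coordinate changes by -2 each step: at step 8 it is -7.

<-2,-7>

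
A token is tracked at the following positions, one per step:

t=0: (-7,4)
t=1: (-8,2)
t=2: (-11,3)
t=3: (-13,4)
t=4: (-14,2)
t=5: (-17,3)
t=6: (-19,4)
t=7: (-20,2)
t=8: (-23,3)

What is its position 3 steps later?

The moves between consecutive positions are (-1,-2), (-3,+1), (-2,+1), (-1,-2), (-3,+1), (-2,+1), (-1,-2), (-3,+1); they repeat the 3-cycle [(-1,-2), (-3,+1), (-2,+1)].
step 9: apply (-2,+1) → (-25,4)
step 10: apply (-1,-2) → (-26,2)
step 11: apply (-3,+1) → (-29,3)

(-29,3)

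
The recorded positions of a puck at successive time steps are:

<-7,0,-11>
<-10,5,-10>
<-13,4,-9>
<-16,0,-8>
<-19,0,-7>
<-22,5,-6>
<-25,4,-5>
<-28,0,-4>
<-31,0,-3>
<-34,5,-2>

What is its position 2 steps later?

<-40,0,0>

The first coordinate changes by -3 each step, so at step 11 it is -7 + 11·(-3) = -40.
The second coordinate repeats the cycle [0, 5, 4, 0] with period 4; step 11 mod 4 = 3, giving 0.
The third coordinate changes by +1 each step, so at step 11 it is -11 + 11·(1) = 0.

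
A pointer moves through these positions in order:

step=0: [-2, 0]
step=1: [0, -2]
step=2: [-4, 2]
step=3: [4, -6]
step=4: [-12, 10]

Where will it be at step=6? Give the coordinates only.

[-44, 42]

The jumps are [+2, -2], [-4, +4], [+8, -8], [-16, +16] — a geometric progression with ratio -2.
step 5: [-12, 10] + [+32, -32] → [20, -22]
step 6: [20, -22] + [-64, +64] → [-44, 42]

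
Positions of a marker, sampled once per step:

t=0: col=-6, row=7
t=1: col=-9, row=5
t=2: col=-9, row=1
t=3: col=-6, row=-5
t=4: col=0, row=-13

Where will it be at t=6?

First differences are (-3, -2), (+0, -4), (+3, -6), (+6, -8); their common second difference is (+3, -2) (constant acceleration).
step 5: col=0, row=-13 + (+9, -10) → col=9, row=-23
step 6: col=9, row=-23 + (+12, -12) → col=21, row=-35

col=21, row=-35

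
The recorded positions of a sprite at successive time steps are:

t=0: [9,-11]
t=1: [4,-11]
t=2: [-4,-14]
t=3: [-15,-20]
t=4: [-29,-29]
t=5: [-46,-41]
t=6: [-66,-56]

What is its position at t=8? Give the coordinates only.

[-115,-95]

Taking differences between consecutive positions: [-5,+0], [-8,-3], [-11,-6], [-14,-9], [-17,-12], [-20,-15]. These grow by [-3,-3] each step.
step 7: [-66,-56] + [-23,-18] → [-89,-74]
step 8: [-89,-74] + [-26,-21] → [-115,-95]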